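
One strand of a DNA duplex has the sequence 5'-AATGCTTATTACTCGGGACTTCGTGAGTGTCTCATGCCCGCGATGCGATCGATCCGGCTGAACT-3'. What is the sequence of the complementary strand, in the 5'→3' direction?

5'-AGTTCAGCCGGATCGATCGCATCGCGGGCATGAGACACTCACGAAGTCCCGAGTAATAAGCATT-3'

The complement of AATGCTTATTACTCGGGACTTCGTGAGTGTCTCATGCCCGCGATGCGATCGATCCGGCTGAACT is TTACGAATAATGAGCCCTGAAGCACTCACAGAGTACGGGCGCTACGCTAGCTAGGCCGACTTGA (A↔T, G↔C). DNA strands are antiparallel, so the complementary strand runs 3'→5'; reversing gives the 5'→3' form.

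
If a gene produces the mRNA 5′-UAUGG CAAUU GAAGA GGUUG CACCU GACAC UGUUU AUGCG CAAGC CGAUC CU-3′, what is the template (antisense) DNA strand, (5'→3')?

Replace U with T to get the coding DNA strand: TATGGCAATTGAAGAGGTTGCACCTGACACTGTTTATGCGCAAGCCGATCCT. The template strand is its reverse complement (complement ATACCGTTAACTTCTCCAACGTGGACTGTGACAAATACGCGTTCGGCTAGGA, then reverse).

5'-AGGATCGGCTTGCGCATAAACAGTGTCAGGTGCAACCTCTTCAATTGCCATA-3'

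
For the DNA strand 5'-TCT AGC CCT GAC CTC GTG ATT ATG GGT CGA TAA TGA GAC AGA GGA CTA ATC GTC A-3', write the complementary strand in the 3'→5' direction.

3′-AGATCGGGACTGGAGCACTAATACCCAGCTATTACTCTGTCTCCTGATTAGCAGT-5′

Base-pairing A↔T, G↔C gives the complement. The complementary strand is antiparallel, so paired with a 5'→3' strand it runs 3'→5'.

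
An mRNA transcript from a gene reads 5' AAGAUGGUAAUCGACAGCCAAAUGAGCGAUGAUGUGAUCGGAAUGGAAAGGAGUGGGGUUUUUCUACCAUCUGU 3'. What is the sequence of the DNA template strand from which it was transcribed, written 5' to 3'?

Replace U with T to get the coding DNA strand: AAGATGGTAATCGACAGCCAAATGAGCGATGATGTGATCGGAATGGAAAGGAGTGGGGTTTTTCTACCATCTGT. The template strand is its reverse complement (complement TTCTACCATTAGCTGTCGGTTTACTCGCTACTACACTAGCCTTACCTTTCCTCACCCCAAAAAGATGGTAGACA, then reverse).

5'-ACAGATGGTAGAAAAACCCCACTCCTTTCCATTCCGATCACATCATCGCTCATTTGGCTGTCGATTACCATCTT-3'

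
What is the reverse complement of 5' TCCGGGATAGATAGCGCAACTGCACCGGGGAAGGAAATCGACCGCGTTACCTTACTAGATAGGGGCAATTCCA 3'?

5'-TGGAATTGCCCCTATCTAGTAAGGTAACGCGGTCGATTTCCTTCCCCGGTGCAGTTGCGCTATCTATCCCGGA-3'

Complement each base (A↔T, G↔C): AGGCCCTATCTATCGCGTTGACGTGGCCCCTTCCTTTAGCTGGCGCAATGGAATGATCTATCCCCGTTAAGGT. Then reverse.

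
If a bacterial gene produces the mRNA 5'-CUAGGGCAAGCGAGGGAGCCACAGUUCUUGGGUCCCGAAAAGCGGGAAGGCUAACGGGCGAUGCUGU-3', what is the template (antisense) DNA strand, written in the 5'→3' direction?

Replace U with T to get the coding DNA strand: CTAGGGCAAGCGAGGGAGCCACAGTTCTTGGGTCCCGAAAAGCGGGAAGGCTAACGGGCGATGCTGT. The template strand is its reverse complement (complement GATCCCGTTCGCTCCCTCGGTGTCAAGAACCCAGGGCTTTTCGCCCTTCCGATTGCCCGCTACGACA, then reverse).

5'-ACAGCATCGCCCGTTAGCCTTCCCGCTTTTCGGGACCCAAGAACTGTGGCTCCCTCGCTTGCCCTAG-3'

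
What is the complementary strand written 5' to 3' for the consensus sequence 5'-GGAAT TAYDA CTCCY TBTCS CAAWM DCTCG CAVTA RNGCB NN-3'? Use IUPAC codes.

5'-NNVGCNYTABTGCGAGHKWTTGSGAVARGGAGTHRTAATTCC-3'

Standard pairs A↔T, G↔C; ambiguity codes pair R↔Y, M↔K, W↔W, S↔S, B↔V, D↔H, N↔N. Complement (CCTTAATRHTGAGGRAVAGSGTTWKHGAGCGTBATYNCGVNN), then reverse for 5'→3'.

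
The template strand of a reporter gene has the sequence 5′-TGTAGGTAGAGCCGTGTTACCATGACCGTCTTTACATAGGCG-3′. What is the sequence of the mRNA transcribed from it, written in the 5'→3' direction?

The mRNA has the sequence of the coding strand (reverse complement of the template) with T→U. Reverse complement of TGTAGGTAGAGCCGTGTTACCATGACCGTCTTTACATAGGCG is CGCCTATGTAAAGACGGTCATGGTAACACGGCTCTACCTACA; then T→U.

5'-CGCCUAUGUAAAGACGGUCAUGGUAACACGGCUCUACCUACA-3'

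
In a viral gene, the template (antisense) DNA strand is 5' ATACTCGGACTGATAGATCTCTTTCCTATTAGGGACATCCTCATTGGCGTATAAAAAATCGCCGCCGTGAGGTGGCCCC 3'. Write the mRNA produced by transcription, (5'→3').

The mRNA has the sequence of the coding strand (reverse complement of the template) with T→U. Reverse complement of ATACTCGGACTGATAGATCTCTTTCCTATTAGGGACATCCTCATTGGCGTATAAAAAATCGCCGCCGTGAGGTGGCCCC is GGGGCCACCTCACGGCGGCGATTTTTTATACGCCAATGAGGATGTCCCTAATAGGAAAGAGATCTATCAGTCCGAGTAT; then T→U.

5'-GGGGCCACCUCACGGCGGCGAUUUUUUAUACGCCAAUGAGGAUGUCCCUAAUAGGAAAGAGAUCUAUCAGUCCGAGUAU-3'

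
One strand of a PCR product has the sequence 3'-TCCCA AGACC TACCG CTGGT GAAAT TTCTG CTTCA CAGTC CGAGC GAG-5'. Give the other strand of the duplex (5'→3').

The strand is given 3'→5', so its complement runs 5'→3' in the same left-to-right order: pair each base A↔T, G↔C.

5'-AGGGTTCTGGATGGCGACCACTTTAAAGACGAAGTGTCAGGCTCGCTC-3'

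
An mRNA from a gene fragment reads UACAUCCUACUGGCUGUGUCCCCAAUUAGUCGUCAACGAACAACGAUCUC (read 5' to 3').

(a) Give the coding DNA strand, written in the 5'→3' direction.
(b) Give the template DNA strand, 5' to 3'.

(a) The coding strand matches the mRNA with U→T.
(b) The template strand is the reverse complement of the coding strand.

(a) 5'-TACATCCTACTGGCTGTGTCCCCAATTAGTCGTCAACGAACAACGATCTC-3'
(b) 5'-GAGATCGTTGTTCGTTGACGACTAATTGGGGACACAGCCAGTAGGATGTA-3'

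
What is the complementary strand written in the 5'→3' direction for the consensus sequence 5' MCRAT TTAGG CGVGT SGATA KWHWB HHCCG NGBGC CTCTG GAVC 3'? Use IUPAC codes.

Standard pairs A↔T, G↔C; ambiguity codes pair R↔Y, M↔K, W↔W, S↔S, B↔V, H↔D, N↔N. Complement (KGYTAAATCCGCBCASCTATMWDWVDDGGCNCVCGGAGACCTBG), then reverse for 5'→3'.

5'-GBTCCAGAGGCVCNCGGDDVWDWMTATCSACBCGCCTAAATYGK-3'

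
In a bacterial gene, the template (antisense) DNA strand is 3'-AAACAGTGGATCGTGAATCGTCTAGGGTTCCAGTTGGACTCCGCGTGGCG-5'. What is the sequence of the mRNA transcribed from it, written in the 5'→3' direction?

Reading the template 3'→5' as shown, RNA polymerase pairs each base (A→U, T→A, G↔C) to build mRNA 5'→3' directly.

5′-UUUGUCACCUAGCACUUAGCAGAUCCCAAGGUCAACCUGAGGCGCACCGC-3′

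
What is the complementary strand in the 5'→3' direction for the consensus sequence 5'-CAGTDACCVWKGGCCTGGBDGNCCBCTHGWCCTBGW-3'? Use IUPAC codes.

Standard pairs A↔T, G↔C; ambiguity codes pair K↔M, W↔W, B↔V, D↔H, N↔N. Complement (GTCAHTGGBWMCCGGACCVHCNGGVGADCWGGAVCW), then reverse for 5'→3'.

5'-WCVAGGWCDAGVGGNCHVCCAGGCCMWBGGTHACTG-3'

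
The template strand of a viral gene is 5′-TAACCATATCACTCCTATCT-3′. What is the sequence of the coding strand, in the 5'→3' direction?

The coding strand is complementary and antiparallel to the template: take the complement (A↔T, G↔C) and reverse.

5'-AGATAGGAGTGATATGGTTA-3'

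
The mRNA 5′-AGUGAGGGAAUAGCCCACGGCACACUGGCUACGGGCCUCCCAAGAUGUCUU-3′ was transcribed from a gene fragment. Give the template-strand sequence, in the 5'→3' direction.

5'-AAGACATCTTGGGAGGCCCGTAGCCAGTGTGCCGTGGGCTATTCCCTCACT-3'

Replace U with T to get the coding DNA strand: AGTGAGGGAATAGCCCACGGCACACTGGCTACGGGCCTCCCAAGATGTCTT. The template strand is its reverse complement (complement TCACTCCCTTATCGGGTGCCGTGTGACCGATGCCCGGAGGGTTCTACAGAA, then reverse).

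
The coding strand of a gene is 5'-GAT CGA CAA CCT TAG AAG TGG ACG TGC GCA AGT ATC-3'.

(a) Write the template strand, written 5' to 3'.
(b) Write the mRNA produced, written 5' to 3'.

(a) 5'-GATACTTGCGCACGTCCACTTCTAAGGTTGTCGATC-3'
(b) 5'-GAUCGACAACCUUAGAAGUGGACGUGCGCAAGUAUC-3'

(a) The template strand is the reverse complement of the coding strand: complement CTAGCTGTTGGAATCTTCACCTGCACGCGTTCATAG, then reverse.
(b) mRNA matches the coding strand with T→U.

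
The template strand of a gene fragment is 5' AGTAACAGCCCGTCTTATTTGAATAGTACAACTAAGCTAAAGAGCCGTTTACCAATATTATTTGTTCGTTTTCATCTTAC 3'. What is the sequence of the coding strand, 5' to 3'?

5'-GTAAGATGAAAACGAACAAATAATATTGGTAAACGGCTCTTTAGCTTAGTTGTACTATTCAAATAAGACGGGCTGTTACT-3'

The coding strand is complementary and antiparallel to the template: take the complement (A↔T, G↔C) and reverse.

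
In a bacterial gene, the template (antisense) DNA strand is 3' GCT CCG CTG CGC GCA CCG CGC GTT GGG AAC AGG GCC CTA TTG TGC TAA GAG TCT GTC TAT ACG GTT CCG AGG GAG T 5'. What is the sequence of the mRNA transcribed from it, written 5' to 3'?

5'-CGAGGCGACGCGCGUGGCGCGCAACCCUUGUCCCGGGAUAACACGAUUCUCAGACAGAUAUGCCAAGGCUCCCUCA-3'

Reading the template 3'→5' as shown, RNA polymerase pairs each base (A→U, T→A, G↔C) to build mRNA 5'→3' directly.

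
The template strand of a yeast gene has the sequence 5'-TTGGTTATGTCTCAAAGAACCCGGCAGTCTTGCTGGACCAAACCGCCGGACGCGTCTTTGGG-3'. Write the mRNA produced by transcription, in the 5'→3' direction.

RNA polymerase reads the template 3'→5' and synthesizes mRNA 5'→3' by base-pairing (A→U, T→A, G↔C). The complement of the template is AACCAATACAGAGTTTCTTGGGCCGTCAGAACGACCTGGTTTGGCGGCCTGCGCAGAAACCC; antiparallel, so 5'→3' the coding strand is CCCAAAGACGCGTCCGGCGGTTTGGTCCAGCAAGACTGCCGGGTTCTTTGAGACATAACCAA. Replace T with U for the mRNA.

5'-CCCAAAGACGCGUCCGGCGGUUUGGUCCAGCAAGACUGCCGGGUUCUUUGAGACAUAACCAA-3'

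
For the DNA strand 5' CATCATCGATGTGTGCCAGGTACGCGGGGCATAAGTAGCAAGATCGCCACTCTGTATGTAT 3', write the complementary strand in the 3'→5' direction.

Base-pairing A↔T, G↔C gives the complement. The complementary strand is antiparallel, so paired with a 5'→3' strand it runs 3'→5'.

3'-GTAGTAGCTACACACGGTCCATGCGCCCCGTATTCATCGTTCTAGCGGTGAGACATACATA-5'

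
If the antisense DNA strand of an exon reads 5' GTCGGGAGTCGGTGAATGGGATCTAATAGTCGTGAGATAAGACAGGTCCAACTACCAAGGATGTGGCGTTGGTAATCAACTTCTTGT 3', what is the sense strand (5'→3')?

The coding strand is complementary and antiparallel to the template: take the complement (A↔T, G↔C) and reverse.

5'-ACAAGAAGTTGATTACCAACGCCACATCCTTGGTAGTTGGACCTGTCTTATCTCACGACTATTAGATCCCATTCACCGACTCCCGAC-3'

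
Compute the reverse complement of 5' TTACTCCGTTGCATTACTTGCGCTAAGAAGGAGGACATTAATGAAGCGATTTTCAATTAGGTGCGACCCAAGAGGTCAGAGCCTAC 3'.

5′-GTAGGCTCTGACCTCTTGGGTCGCACCTAATTGAAAATCGCTTCATTAATGTCCTCCTTCTTAGCGCAAGTAATGCAACGGAGTAA-3′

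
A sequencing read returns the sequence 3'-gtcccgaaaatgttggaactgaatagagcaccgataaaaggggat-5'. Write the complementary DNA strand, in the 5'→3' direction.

The strand is given 3'→5', so its complement runs 5'→3' in the same left-to-right order: pair each base A↔T, G↔C.

5'-CAGGGCTTTTACAACCTTGACTTATCTCGTGGCTATTTTCCCCTA-3'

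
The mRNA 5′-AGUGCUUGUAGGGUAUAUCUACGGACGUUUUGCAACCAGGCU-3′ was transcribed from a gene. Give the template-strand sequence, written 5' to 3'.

5'-AGCCTGGTTGCAAAACGTCCGTAGATATACCCTACAAGCACT-3'

Replace U with T to get the coding DNA strand: AGTGCTTGTAGGGTATATCTACGGACGTTTTGCAACCAGGCT. The template strand is its reverse complement (complement TCACGAACATCCCATATAGATGCCTGCAAAACGTTGGTCCGA, then reverse).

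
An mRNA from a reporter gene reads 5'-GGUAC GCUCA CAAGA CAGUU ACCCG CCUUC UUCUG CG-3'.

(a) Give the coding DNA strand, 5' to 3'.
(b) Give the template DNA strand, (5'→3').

(a) 5'-GGTACGCTCACAAGACAGTTACCCGCCTTCTTCTGCG-3'
(b) 5'-CGCAGAAGAAGGCGGGTAACTGTCTTGTGAGCGTACC-3'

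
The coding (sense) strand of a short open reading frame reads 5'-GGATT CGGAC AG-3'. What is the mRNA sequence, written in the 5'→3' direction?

5'-GGAUUCGGACAG-3'

mRNA has the coding-strand sequence with U in place of T.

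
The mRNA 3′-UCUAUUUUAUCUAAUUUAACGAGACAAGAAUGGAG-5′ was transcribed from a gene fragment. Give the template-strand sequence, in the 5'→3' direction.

Written 5'→3' the mRNA is GAGGUAAGAACAGAGCAAUUUAAUCUAUUUUAUCU, so the coding DNA strand is GAGGTAAGAACAGAGCAATTTAATCTATTTTATCT. The template is its reverse complement.

5′-AGATAAAATAGATTAAATTGCTCTGTTCTTACCTC-3′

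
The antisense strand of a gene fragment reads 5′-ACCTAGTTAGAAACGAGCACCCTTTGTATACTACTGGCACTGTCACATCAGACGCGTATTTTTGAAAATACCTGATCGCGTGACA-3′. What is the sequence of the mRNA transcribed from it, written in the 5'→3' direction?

5′-UGUCACGCGAUCAGGUAUUUUCAAAAAUACGCGUCUGAUGUGACAGUGCCAGUAGUAUACAAAGGGUGCUCGUUUCUAACUAGGU-3′

The mRNA has the sequence of the coding strand (reverse complement of the template) with T→U. Reverse complement of ACCTAGTTAGAAACGAGCACCCTTTGTATACTACTGGCACTGTCACATCAGACGCGTATTTTTGAAAATACCTGATCGCGTGACA is TGTCACGCGATCAGGTATTTTCAAAAATACGCGTCTGATGTGACAGTGCCAGTAGTATACAAAGGGTGCTCGTTTCTAACTAGGT; then T→U.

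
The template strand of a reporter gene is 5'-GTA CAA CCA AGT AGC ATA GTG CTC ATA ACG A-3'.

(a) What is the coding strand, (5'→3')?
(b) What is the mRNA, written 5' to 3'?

(a) 5'-TCGTTATGAGCACTATGCTACTTGGTTGTAC-3'
(b) 5'-UCGUUAUGAGCACUAUGCUACUUGGUUGUAC-3'

(a) The coding strand is the reverse complement of the template: complement CATGTTGGTTCATCGTATCACGAGTATTGCT, then reverse.
(b) mRNA has the coding-strand sequence with T→U.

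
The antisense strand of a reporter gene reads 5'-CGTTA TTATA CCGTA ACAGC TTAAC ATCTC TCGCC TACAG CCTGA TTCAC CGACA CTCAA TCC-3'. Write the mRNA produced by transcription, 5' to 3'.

The mRNA has the sequence of the coding strand (reverse complement of the template) with T→U. Reverse complement of CGTTATTATACCGTAACAGCTTAACATCTCTCGCCTACAGCCTGATTCACCGACACTCAATCC is GGATTGAGTGTCGGTGAATCAGGCTGTAGGCGAGAGATGTTAAGCTGTTACGGTATAATAACG; then T→U.

5′-GGAUUGAGUGUCGGUGAAUCAGGCUGUAGGCGAGAGAUGUUAAGCUGUUACGGUAUAAUAACG-3′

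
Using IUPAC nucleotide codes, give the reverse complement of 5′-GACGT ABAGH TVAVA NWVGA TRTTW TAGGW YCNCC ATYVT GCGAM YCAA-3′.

5′-TTGRKTCGCABRATGGNGRWCCTAWAAYATCBWNTBTBADCTVTACGTC-3′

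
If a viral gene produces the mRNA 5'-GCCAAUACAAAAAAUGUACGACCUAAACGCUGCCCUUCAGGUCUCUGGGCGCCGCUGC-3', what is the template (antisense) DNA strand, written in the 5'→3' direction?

Replace U with T to get the coding DNA strand: GCCAATACAAAAAATGTACGACCTAAACGCTGCCCTTCAGGTCTCTGGGCGCCGCTGC. The template strand is its reverse complement (complement CGGTTATGTTTTTTACATGCTGGATTTGCGACGGGAAGTCCAGAGACCCGCGGCGACG, then reverse).

5'-GCAGCGGCGCCCAGAGACCTGAAGGGCAGCGTTTAGGTCGTACATTTTTTGTATTGGC-3'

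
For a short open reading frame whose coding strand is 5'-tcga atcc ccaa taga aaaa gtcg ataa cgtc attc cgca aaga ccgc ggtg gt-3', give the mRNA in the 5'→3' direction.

The mRNA is synthesized from the template strand, so it matches the coding strand with T replaced by U.

5'-UCGAAUCCCCAAUAGAAAAAGUCGAUAACGUCAUUCCGCAAAGACCGCGGUGGU-3'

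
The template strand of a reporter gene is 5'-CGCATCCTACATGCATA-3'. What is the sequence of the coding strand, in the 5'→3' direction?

The coding strand is complementary and antiparallel to the template: take the complement (A↔T, G↔C) and reverse.

5'-TATGCATGTAGGATGCG-3'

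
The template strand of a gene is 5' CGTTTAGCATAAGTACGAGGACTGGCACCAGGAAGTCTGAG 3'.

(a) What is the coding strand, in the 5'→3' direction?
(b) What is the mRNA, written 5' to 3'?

(a) The coding strand is the reverse complement of the template: complement GCAAATCGTATTCATGCTCCTGACCGTGGTCCTTCAGACTC, then reverse.
(b) mRNA has the coding-strand sequence with T→U.

(a) 5'-CTCAGACTTCCTGGTGCCAGTCCTCGTACTTATGCTAAACG-3'
(b) 5'-CUCAGACUUCCUGGUGCCAGUCCUCGUACUUAUGCUAAACG-3'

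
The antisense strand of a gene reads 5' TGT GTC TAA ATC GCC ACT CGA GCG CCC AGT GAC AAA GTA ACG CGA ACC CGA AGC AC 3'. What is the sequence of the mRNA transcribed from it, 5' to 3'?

5'-GUGCUUCGGGUUCGCGUUACUUUGUCACUGGGCGCUCGAGUGGCGAUUUAGACACA-3'

The mRNA has the sequence of the coding strand (reverse complement of the template) with T→U. Reverse complement of TGTGTCTAAATCGCCACTCGAGCGCCCAGTGACAAAGTAACGCGAACCCGAAGCAC is GTGCTTCGGGTTCGCGTTACTTTGTCACTGGGCGCTCGAGTGGCGATTTAGACACA; then T→U.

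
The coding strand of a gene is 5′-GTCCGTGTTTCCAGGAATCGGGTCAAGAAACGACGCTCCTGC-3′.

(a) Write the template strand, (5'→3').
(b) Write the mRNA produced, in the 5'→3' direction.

(a) The template strand is the reverse complement of the coding strand: complement CAGGCACAAAGGTCCTTAGCCCAGTTCTTTGCTGCGAGGACG, then reverse.
(b) mRNA matches the coding strand with T→U.

(a) 5'-GCAGGAGCGTCGTTTCTTGACCCGATTCCTGGAAACACGGAC-3'
(b) 5′-GUCCGUGUUUCCAGGAAUCGGGUCAAGAAACGACGCUCCUGC-3′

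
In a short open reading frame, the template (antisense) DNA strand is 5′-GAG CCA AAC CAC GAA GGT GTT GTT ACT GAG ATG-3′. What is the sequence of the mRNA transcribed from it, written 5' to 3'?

5'-CAUCUCAGUAACAACACCUUCGUGGUUUGGCUC-3'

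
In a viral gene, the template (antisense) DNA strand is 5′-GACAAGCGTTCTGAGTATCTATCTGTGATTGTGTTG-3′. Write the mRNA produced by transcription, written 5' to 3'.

The mRNA has the sequence of the coding strand (reverse complement of the template) with T→U. Reverse complement of GACAAGCGTTCTGAGTATCTATCTGTGATTGTGTTG is CAACACAATCACAGATAGATACTCAGAACGCTTGTC; then T→U.

5'-CAACACAAUCACAGAUAGAUACUCAGAACGCUUGUC-3'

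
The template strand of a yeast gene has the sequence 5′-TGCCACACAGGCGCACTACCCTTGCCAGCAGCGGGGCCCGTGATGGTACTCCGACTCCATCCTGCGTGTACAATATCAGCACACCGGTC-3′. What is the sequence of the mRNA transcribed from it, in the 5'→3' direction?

5'-GACCGGUGUGCUGAUAUUGUACACGCAGGAUGGAGUCGGAGUACCAUCACGGGCCCCGCUGCUGGCAAGGGUAGUGCGCCUGUGUGGCA-3'

RNA polymerase reads the template 3'→5' and synthesizes mRNA 5'→3' by base-pairing (A→U, T→A, G↔C). The complement of the template is ACGGTGTGTCCGCGTGATGGGAACGGTCGTCGCCCCGGGCACTACCATGAGGCTGAGGTAGGACGCACATGTTATAGTCGTGTGGCCAG; antiparallel, so 5'→3' the coding strand is GACCGGTGTGCTGATATTGTACACGCAGGATGGAGTCGGAGTACCATCACGGGCCCCGCTGCTGGCAAGGGTAGTGCGCCTGTGTGGCA. Replace T with U for the mRNA.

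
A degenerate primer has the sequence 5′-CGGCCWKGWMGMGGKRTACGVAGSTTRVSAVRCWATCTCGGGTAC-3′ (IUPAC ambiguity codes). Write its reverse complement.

Standard pairs A↔T, G↔C; ambiguity codes pair R↔Y, M↔K, W↔W, S↔S, V↔B. Complement (GCCGGWMCWKCKCCMYATGCBTCSAAYBSTBYGWTAGAGCCCATG), then reverse for 5'→3'.

5′-GTACCCGAGATWGYBTSBYAASCTBCGTAYMCCKCKWCMWGGCCG-3′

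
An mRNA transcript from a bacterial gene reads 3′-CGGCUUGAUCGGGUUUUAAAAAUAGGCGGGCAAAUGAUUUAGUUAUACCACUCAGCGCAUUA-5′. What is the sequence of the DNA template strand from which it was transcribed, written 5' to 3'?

5'-GCCGAACTAGCCCAAAATTTTTATCCGCCCGTTTACTAAATCAATATGGTGAGTCGCGTAAT-3'

Written 5'→3' the mRNA is AUUACGCGACUCACCAUAUUGAUUUAGUAAACGGGCGGAUAAAAAUUUUGGGCUAGUUCGGC, so the coding DNA strand is ATTACGCGACTCACCATATTGATTTAGTAAACGGGCGGATAAAAATTTTGGGCTAGTTCGGC. The template is its reverse complement.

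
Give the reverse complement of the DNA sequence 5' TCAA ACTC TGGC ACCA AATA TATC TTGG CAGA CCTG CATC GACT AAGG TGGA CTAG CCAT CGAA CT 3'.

5'-AGTTCGATGGCTAGTCCACCTTAGTCGATGCAGGTCTGCCAAGATATATTTGGTGCCAGAGTTTGA-3'

Complement each base (A↔T, G↔C): AGTTTGAGACCGTGGTTTATATAGAACCGTCTGGACGTAGCTGATTCCACCTGATCGGTAGCTTGA. Then reverse.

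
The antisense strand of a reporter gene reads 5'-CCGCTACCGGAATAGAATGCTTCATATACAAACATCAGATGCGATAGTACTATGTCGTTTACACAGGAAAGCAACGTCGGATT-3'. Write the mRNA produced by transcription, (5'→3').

The mRNA has the sequence of the coding strand (reverse complement of the template) with T→U. Reverse complement of CCGCTACCGGAATAGAATGCTTCATATACAAACATCAGATGCGATAGTACTATGTCGTTTACACAGGAAAGCAACGTCGGATT is AATCCGACGTTGCTTTCCTGTGTAAACGACATAGTACTATCGCATCTGATGTTTGTATATGAAGCATTCTATTCCGGTAGCGG; then T→U.

5'-AAUCCGACGUUGCUUUCCUGUGUAAACGACAUAGUACUAUCGCAUCUGAUGUUUGUAUAUGAAGCAUUCUAUUCCGGUAGCGG-3'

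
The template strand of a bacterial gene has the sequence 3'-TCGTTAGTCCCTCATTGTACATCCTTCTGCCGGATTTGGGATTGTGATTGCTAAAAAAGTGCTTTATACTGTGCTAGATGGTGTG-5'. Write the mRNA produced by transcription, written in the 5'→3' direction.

5'-AGCAAUCAGGGAGUAACAUGUAGGAAGACGGCCUAAACCCUAACACUAACGAUUUUUUCACGAAAUAUGACACGAUCUACCACAC-3'

Reading the template 3'→5' as shown, RNA polymerase pairs each base (A→U, T→A, G↔C) to build mRNA 5'→3' directly.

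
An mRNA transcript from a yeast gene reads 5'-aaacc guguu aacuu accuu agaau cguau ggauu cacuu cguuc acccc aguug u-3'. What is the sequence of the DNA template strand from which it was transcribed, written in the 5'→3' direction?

Replace U with T to get the coding DNA strand: AAACCGTGTTAACTTACCTTAGAATCGTATGGATTCACTTCGTTCACCCCAGTTGT. The template strand is its reverse complement (complement TTTGGCACAATTGAATGGAATCTTAGCATACCTAAGTGAAGCAAGTGGGGTCAACA, then reverse).

5'-ACAACTGGGGTGAACGAAGTGAATCCATACGATTCTAAGGTAAGTTAACACGGTTT-3'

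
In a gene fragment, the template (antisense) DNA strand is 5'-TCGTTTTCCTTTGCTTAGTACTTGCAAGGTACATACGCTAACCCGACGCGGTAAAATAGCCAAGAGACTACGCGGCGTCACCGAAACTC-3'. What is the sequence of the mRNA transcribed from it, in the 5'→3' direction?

The mRNA has the sequence of the coding strand (reverse complement of the template) with T→U. Reverse complement of TCGTTTTCCTTTGCTTAGTACTTGCAAGGTACATACGCTAACCCGACGCGGTAAAATAGCCAAGAGACTACGCGGCGTCACCGAAACTC is GAGTTTCGGTGACGCCGCGTAGTCTCTTGGCTATTTTACCGCGTCGGGTTAGCGTATGTACCTTGCAAGTACTAAGCAAAGGAAAACGA; then T→U.

5'-GAGUUUCGGUGACGCCGCGUAGUCUCUUGGCUAUUUUACCGCGUCGGGUUAGCGUAUGUACCUUGCAAGUACUAAGCAAAGGAAAACGA-3'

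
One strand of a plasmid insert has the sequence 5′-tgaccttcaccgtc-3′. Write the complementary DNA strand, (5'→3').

5′-GACGGTGAAGGTCA-3′

Pairing A↔T and G↔C gives ACTGGAAGTGGCAG, running 3'→5'. Reverse for the 5'→3' convention.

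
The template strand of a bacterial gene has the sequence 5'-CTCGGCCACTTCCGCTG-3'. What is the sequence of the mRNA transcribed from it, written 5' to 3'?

5′-CAGCGGAAGUGGCCGAG-3′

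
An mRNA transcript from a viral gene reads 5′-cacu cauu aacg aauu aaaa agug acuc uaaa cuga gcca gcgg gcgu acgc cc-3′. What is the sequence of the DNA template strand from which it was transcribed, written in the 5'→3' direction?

Replace U with T to get the coding DNA strand: CACTCATTAACGAATTAAAAAGTGACTCTAAACTGAGCCAGCGGGCGTACGCCC. The template strand is its reverse complement (complement GTGAGTAATTGCTTAATTTTTCACTGAGATTTGACTCGGTCGCCCGCATGCGGG, then reverse).

5'-GGGCGTACGCCCGCTGGCTCAGTTTAGAGTCACTTTTTAATTCGTTAATGAGTG-3'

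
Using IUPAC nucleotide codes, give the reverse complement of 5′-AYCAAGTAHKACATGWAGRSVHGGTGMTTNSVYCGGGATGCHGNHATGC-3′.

5′-GCATDNCDGCATCCCGRBSNAAKCACCDBSYCTWCATGTMDTACTTGRT-3′

Standard pairs A↔T, G↔C; ambiguity codes pair R↔Y, M↔K, W↔W, S↔S, H↔D, V↔B, N↔N. Complement (TRGTTCATDMTGTACWTCYSBDCCACKAANSBRGCCCTACGDCNDTACG), then reverse for 5'→3'.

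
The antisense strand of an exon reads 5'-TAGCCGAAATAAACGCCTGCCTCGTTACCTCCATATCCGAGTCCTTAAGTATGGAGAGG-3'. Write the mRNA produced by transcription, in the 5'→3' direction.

5'-CCUCUCCAUACUUAAGGACUCGGAUAUGGAGGUAACGAGGCAGGCGUUUAUUUCGGCUA-3'

The mRNA has the sequence of the coding strand (reverse complement of the template) with T→U. Reverse complement of TAGCCGAAATAAACGCCTGCCTCGTTACCTCCATATCCGAGTCCTTAAGTATGGAGAGG is CCTCTCCATACTTAAGGACTCGGATATGGAGGTAACGAGGCAGGCGTTTATTTCGGCTA; then T→U.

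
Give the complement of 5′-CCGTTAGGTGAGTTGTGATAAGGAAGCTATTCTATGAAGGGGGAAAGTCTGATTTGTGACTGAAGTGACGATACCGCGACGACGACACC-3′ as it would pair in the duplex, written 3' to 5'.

Base-pairing A↔T, G↔C gives the complement. The complementary strand is antiparallel, so paired with a 5'→3' strand it runs 3'→5'.

3'-GGCAATCCACTCAACACTATTCCTTCGATAAGATACTTCCCCCTTTCAGACTAAACACTGACTTCACTGCTATGGCGCTGCTGCTGTGG-5'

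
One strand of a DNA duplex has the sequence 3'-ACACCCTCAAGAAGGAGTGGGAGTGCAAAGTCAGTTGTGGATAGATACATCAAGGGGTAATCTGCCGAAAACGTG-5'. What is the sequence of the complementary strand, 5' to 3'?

The strand is given 3'→5', so its complement runs 5'→3' in the same left-to-right order: pair each base A↔T, G↔C.

5'-TGTGGGAGTTCTTCCTCACCCTCACGTTTCAGTCAACACCTATCTATGTAGTTCCCCATTAGACGGCTTTTGCAC-3'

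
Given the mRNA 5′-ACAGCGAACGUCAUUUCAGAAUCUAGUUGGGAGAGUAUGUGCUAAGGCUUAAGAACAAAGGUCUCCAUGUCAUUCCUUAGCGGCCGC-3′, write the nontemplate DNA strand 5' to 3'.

5′-ACAGCGAACGTCATTTCAGAATCTAGTTGGGAGAGTATGTGCTAAGGCTTAAGAACAAAGGTCTCCATGTCATTCCTTAGCGGCCGC-3′

The coding DNA strand has the same 5'→3' sequence as the mRNA with U replaced by T.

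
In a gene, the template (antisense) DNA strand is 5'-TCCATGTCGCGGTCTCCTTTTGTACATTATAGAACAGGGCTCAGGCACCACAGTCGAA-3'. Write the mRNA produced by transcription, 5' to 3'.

RNA polymerase reads the template 3'→5' and synthesizes mRNA 5'→3' by base-pairing (A→U, T→A, G↔C). The complement of the template is AGGTACAGCGCCAGAGGAAAACATGTAATATCTTGTCCCGAGTCCGTGGTGTCAGCTT; antiparallel, so 5'→3' the coding strand is TTCGACTGTGGTGCCTGAGCCCTGTTCTATAATGTACAAAAGGAGACCGCGACATGGA. Replace T with U for the mRNA.

5'-UUCGACUGUGGUGCCUGAGCCCUGUUCUAUAAUGUACAAAAGGAGACCGCGACAUGGA-3'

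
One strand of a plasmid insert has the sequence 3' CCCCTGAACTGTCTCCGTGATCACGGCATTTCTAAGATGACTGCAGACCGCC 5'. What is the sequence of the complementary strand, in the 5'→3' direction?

5′-GGGGACTTGACAGAGGCACTAGTGCCGTAAAGATTCTACTGACGTCTGGCGG-3′

The strand is given 3'→5', so its complement runs 5'→3' in the same left-to-right order: pair each base A↔T, G↔C.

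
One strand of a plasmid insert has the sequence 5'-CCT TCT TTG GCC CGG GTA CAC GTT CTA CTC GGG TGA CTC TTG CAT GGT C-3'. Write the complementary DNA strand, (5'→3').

5'-GACCATGCAAGAGTCACCCGAGTAGAACGTGTACCCGGGCCAAAGAAGG-3'

The complement of CCTTCTTTGGCCCGGGTACACGTTCTACTCGGGTGACTCTTGCATGGTC is GGAAGAAACCGGGCCCATGTGCAAGATGAGCCCACTGAGAACGTACCAG (A↔T, G↔C). DNA strands are antiparallel, so the complementary strand runs 3'→5'; reversing gives the 5'→3' form.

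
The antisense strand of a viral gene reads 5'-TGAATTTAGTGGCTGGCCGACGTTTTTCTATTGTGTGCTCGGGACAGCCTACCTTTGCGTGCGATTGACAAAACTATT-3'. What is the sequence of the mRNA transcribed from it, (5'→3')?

5'-AAUAGUUUUGUCAAUCGCACGCAAAGGUAGGCUGUCCCGAGCACACAAUAGAAAAACGUCGGCCAGCCACUAAAUUCA-3'

RNA polymerase reads the template 3'→5' and synthesizes mRNA 5'→3' by base-pairing (A→U, T→A, G↔C). The complement of the template is ACTTAAATCACCGACCGGCTGCAAAAAGATAACACACGAGCCCTGTCGGATGGAAACGCACGCTAACTGTTTTGATAA; antiparallel, so 5'→3' the coding strand is AATAGTTTTGTCAATCGCACGCAAAGGTAGGCTGTCCCGAGCACACAATAGAAAAACGTCGGCCAGCCACTAAATTCA. Replace T with U for the mRNA.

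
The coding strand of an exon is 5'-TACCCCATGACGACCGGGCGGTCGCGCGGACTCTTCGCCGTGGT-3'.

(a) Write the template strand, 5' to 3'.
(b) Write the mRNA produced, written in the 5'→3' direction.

(a) 5′-ACCACGGCGAAGAGTCCGCGCGACCGCCCGGTCGTCATGGGGTA-3′
(b) 5'-UACCCCAUGACGACCGGGCGGUCGCGCGGACUCUUCGCCGUGGU-3'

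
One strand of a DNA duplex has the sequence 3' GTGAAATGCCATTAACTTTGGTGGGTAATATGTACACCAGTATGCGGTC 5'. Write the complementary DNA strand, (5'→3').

5'-CACTTTACGGTAATTGAAACCACCCATTATACATGTGGTCATACGCCAG-3'

The strand is given 3'→5', so its complement runs 5'→3' in the same left-to-right order: pair each base A↔T, G↔C.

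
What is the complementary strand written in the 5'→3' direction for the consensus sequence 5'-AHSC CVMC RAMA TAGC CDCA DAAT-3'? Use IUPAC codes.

5'-ATTHTGHGGCTATKTYGKBGGSDT-3'

Standard pairs A↔T, G↔C; ambiguity codes pair R↔Y, M↔K, S↔S, D↔H, V↔B. Complement (TDSGGBKGYTKTATCGGHGTHTTA), then reverse for 5'→3'.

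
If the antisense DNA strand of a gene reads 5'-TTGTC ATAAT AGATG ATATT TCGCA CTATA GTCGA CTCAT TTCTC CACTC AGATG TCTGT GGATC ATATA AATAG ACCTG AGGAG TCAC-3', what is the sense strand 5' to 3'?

5'-GTGACTCCTCAGGTCTATTTATATGATCCACAGACATCTGAGTGGAGAAATGAGTCGACTATAGTGCGAAATATCATCTATTATGACAA-3'

The coding strand is complementary and antiparallel to the template: take the complement (A↔T, G↔C) and reverse.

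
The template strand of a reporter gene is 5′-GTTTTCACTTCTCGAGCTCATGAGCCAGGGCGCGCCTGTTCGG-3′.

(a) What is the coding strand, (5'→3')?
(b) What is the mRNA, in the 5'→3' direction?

(a) 5′-CCGAACAGGCGCGCCCTGGCTCATGAGCTCGAGAAGTGAAAAC-3′
(b) 5'-CCGAACAGGCGCGCCCUGGCUCAUGAGCUCGAGAAGUGAAAAC-3'

(a) The coding strand is the reverse complement of the template: complement CAAAAGTGAAGAGCTCGAGTACTCGGTCCCGCGCGGACAAGCC, then reverse.
(b) mRNA has the coding-strand sequence with T→U.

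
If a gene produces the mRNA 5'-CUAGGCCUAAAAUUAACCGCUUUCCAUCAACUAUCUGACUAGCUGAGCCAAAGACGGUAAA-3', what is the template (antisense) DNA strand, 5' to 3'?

5′-TTTACCGTCTTTGGCTCAGCTAGTCAGATAGTTGATGGAAAGCGGTTAATTTTAGGCCTAG-3′

Replace U with T to get the coding DNA strand: CTAGGCCTAAAATTAACCGCTTTCCATCAACTATCTGACTAGCTGAGCCAAAGACGGTAAA. The template strand is its reverse complement (complement GATCCGGATTTTAATTGGCGAAAGGTAGTTGATAGACTGATCGACTCGGTTTCTGCCATTT, then reverse).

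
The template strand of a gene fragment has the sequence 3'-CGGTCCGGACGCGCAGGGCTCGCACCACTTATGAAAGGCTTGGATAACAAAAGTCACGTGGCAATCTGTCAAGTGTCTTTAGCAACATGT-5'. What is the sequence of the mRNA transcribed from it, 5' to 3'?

Reading the template 3'→5' as shown, RNA polymerase pairs each base (A→U, T→A, G↔C) to build mRNA 5'→3' directly.

5'-GCCAGGCCUGCGCGUCCCGAGCGUGGUGAAUACUUUCCGAACCUAUUGUUUUCAGUGCACCGUUAGACAGUUCACAGAAAUCGUUGUACA-3'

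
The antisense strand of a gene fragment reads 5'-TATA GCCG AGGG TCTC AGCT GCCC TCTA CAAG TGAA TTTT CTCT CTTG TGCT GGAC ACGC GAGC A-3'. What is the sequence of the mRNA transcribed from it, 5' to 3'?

The mRNA has the sequence of the coding strand (reverse complement of the template) with T→U. Reverse complement of TATAGCCGAGGGTCTCAGCTGCCCTCTACAAGTGAATTTTCTCTCTTGTGCTGGACACGCGAGCA is TGCTCGCGTGTCCAGCACAAGAGAGAAAATTCACTTGTAGAGGGCAGCTGAGACCCTCGGCTATA; then T→U.

5'-UGCUCGCGUGUCCAGCACAAGAGAGAAAAUUCACUUGUAGAGGGCAGCUGAGACCCUCGGCUAUA-3'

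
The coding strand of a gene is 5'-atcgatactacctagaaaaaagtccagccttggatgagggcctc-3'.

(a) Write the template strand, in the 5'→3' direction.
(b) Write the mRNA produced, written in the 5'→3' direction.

(a) The template strand is the reverse complement of the coding strand: complement TAGCTATGATGGATCTTTTTTCAGGTCGGAACCTACTCCCGGAG, then reverse.
(b) mRNA matches the coding strand with T→U.

(a) 5'-GAGGCCCTCATCCAAGGCTGGACTTTTTTCTAGGTAGTATCGAT-3'
(b) 5'-AUCGAUACUACCUAGAAAAAAGUCCAGCCUUGGAUGAGGGCCUC-3'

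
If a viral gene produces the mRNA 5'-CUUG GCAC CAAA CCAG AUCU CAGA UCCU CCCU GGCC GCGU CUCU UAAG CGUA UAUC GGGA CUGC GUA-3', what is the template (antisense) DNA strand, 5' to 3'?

Replace U with T to get the coding DNA strand: CTTGGCACCAAACCAGATCTCAGATCCTCCCTGGCCGCGTCTCTTAAGCGTATATCGGGACTGCGTA. The template strand is its reverse complement (complement GAACCGTGGTTTGGTCTAGAGTCTAGGAGGGACCGGCGCAGAGAATTCGCATATAGCCCTGACGCAT, then reverse).

5'-TACGCAGTCCCGATATACGCTTAAGAGACGCGGCCAGGGAGGATCTGAGATCTGGTTTGGTGCCAAG-3'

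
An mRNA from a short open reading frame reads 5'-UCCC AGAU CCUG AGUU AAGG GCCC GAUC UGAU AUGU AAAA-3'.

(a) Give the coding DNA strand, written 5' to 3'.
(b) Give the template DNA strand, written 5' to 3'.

(a) The coding strand matches the mRNA with U→T.
(b) The template strand is the reverse complement of the coding strand.

(a) 5′-TCCCAGATCCTGAGTTAAGGGCCCGATCTGATATGTAAAA-3′
(b) 5'-TTTTACATATCAGATCGGGCCCTTAACTCAGGATCTGGGA-3'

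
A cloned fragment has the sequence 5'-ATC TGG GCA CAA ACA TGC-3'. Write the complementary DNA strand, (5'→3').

Pairing A↔T and G↔C gives TAGACCCGTGTTTGTACG, running 3'→5'. Reverse for the 5'→3' convention.

5'-GCATGTTTGTGCCCAGAT-3'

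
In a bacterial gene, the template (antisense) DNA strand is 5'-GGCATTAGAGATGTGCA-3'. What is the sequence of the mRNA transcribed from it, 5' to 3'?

5'-UGCACAUCUCUAAUGCC-3'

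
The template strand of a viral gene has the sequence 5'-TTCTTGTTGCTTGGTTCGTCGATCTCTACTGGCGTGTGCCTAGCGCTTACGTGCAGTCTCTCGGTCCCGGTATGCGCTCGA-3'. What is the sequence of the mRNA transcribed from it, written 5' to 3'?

The mRNA has the sequence of the coding strand (reverse complement of the template) with T→U. Reverse complement of TTCTTGTTGCTTGGTTCGTCGATCTCTACTGGCGTGTGCCTAGCGCTTACGTGCAGTCTCTCGGTCCCGGTATGCGCTCGA is TCGAGCGCATACCGGGACCGAGAGACTGCACGTAAGCGCTAGGCACACGCCAGTAGAGATCGACGAACCAAGCAACAAGAA; then T→U.

5′-UCGAGCGCAUACCGGGACCGAGAGACUGCACGUAAGCGCUAGGCACACGCCAGUAGAGAUCGACGAACCAAGCAACAAGAA-3′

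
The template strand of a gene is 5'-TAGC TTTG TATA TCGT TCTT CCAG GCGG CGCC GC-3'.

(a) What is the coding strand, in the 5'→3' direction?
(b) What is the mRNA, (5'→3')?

(a) 5'-GCGGCGCCGCCTGGAAGAACGATATACAAAGCTA-3'
(b) 5'-GCGGCGCCGCCUGGAAGAACGAUAUACAAAGCUA-3'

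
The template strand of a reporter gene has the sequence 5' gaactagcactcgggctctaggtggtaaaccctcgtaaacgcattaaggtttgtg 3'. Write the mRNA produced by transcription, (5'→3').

5'-CACAAACCUUAAUGCGUUUACGAGGGUUUACCACCUAGAGCCCGAGUGCUAGUUC-3'

The mRNA has the sequence of the coding strand (reverse complement of the template) with T→U. Reverse complement of GAACTAGCACTCGGGCTCTAGGTGGTAAACCCTCGTAAACGCATTAAGGTTTGTG is CACAAACCTTAATGCGTTTACGAGGGTTTACCACCTAGAGCCCGAGTGCTAGTTC; then T→U.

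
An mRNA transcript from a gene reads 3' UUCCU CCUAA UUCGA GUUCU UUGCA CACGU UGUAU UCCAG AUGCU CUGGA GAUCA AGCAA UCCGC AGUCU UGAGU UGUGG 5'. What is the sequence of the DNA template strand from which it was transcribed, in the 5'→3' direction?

5'-AAGGAGGATTAAGCTCAAGAAACGTGTGCAACATAAGGTCTACGAGACCTCTAGTTCGTTAGGCGTCAGAACTCAACACC-3'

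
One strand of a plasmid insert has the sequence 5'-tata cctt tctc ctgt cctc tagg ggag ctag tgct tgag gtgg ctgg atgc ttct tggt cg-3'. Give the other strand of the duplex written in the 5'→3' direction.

5'-CGACCAAGAAGCATCCAGCCACCTCAAGCACTAGCTCCCCTAGAGGACAGGAGAAAGGTATA-3'

Pairing A↔T and G↔C gives ATATGGAAAGAGGACAGGAGATCCCCTCGATCACGAACTCCACCGACCTACGAAGAACCAGC, running 3'→5'. Reverse for the 5'→3' convention.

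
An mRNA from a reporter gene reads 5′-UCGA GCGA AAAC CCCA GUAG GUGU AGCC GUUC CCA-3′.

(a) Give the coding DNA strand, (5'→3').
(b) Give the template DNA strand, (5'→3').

(a) The coding strand matches the mRNA with U→T.
(b) The template strand is the reverse complement of the coding strand.

(a) 5'-TCGAGCGAAAACCCCAGTAGGTGTAGCCGTTCCCA-3'
(b) 5'-TGGGAACGGCTACACCTACTGGGGTTTTCGCTCGA-3'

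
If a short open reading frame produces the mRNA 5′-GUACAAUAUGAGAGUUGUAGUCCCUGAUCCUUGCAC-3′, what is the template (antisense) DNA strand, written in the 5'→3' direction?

5'-GTGCAAGGATCAGGGACTACAACTCTCATATTGTAC-3'

Replace U with T to get the coding DNA strand: GTACAATATGAGAGTTGTAGTCCCTGATCCTTGCAC. The template strand is its reverse complement (complement CATGTTATACTCTCAACATCAGGGACTAGGAACGTG, then reverse).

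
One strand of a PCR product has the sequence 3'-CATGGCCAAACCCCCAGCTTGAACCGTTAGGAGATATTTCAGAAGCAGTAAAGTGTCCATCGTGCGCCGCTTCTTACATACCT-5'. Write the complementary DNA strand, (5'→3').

5'-GTACCGGTTTGGGGGTCGAACTTGGCAATCCTCTATAAAGTCTTCGTCATTTCACAGGTAGCACGCGGCGAAGAATGTATGGA-3'

The strand is given 3'→5', so its complement runs 5'→3' in the same left-to-right order: pair each base A↔T, G↔C.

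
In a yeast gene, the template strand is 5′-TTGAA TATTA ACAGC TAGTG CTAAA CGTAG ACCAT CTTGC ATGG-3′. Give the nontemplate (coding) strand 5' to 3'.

The coding strand is complementary and antiparallel to the template: take the complement (A↔T, G↔C) and reverse.

5'-CCATGCAAGATGGTCTACGTTTAGCACTAGCTGTTAATATTCAA-3'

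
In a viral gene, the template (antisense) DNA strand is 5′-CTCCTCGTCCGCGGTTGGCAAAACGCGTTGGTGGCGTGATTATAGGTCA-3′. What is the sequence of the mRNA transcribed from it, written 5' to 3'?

The mRNA has the sequence of the coding strand (reverse complement of the template) with T→U. Reverse complement of CTCCTCGTCCGCGGTTGGCAAAACGCGTTGGTGGCGTGATTATAGGTCA is TGACCTATAATCACGCCACCAACGCGTTTTGCCAACCGCGGACGAGGAG; then T→U.

5'-UGACCUAUAAUCACGCCACCAACGCGUUUUGCCAACCGCGGACGAGGAG-3'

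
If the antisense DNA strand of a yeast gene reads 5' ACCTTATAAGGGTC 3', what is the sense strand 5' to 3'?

5'-GACCCTTATAAGGT-3'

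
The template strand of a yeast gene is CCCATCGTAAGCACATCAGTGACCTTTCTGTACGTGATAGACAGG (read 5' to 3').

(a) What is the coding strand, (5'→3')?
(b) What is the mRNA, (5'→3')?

(a) The coding strand is the reverse complement of the template: complement GGGTAGCATTCGTGTAGTCACTGGAAAGACATGCACTATCTGTCC, then reverse.
(b) mRNA has the coding-strand sequence with T→U.

(a) 5′-CCTGTCTATCACGTACAGAAAGGTCACTGATGTGCTTACGATGGG-3′
(b) 5'-CCUGUCUAUCACGUACAGAAAGGUCACUGAUGUGCUUACGAUGGG-3'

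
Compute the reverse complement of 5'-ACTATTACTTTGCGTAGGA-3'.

5'-TCCTACGCAAAGTAATAGT-3'

Reading the sequence 3'→5' and pairing each base (A↔T, G↔C) gives the reverse complement directly.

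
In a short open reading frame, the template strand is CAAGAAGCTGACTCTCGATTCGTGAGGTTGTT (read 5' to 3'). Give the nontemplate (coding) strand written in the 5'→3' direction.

The coding strand is complementary and antiparallel to the template: take the complement (A↔T, G↔C) and reverse.

5'-AACAACCTCACGAATCGAGAGTCAGCTTCTTG-3'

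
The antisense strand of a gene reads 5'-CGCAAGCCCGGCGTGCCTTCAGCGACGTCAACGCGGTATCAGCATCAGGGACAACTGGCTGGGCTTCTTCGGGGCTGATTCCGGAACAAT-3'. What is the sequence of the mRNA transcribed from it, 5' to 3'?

5'-AUUGUUCCGGAAUCAGCCCCGAAGAAGCCCAGCCAGUUGUCCCUGAUGCUGAUACCGCGUUGACGUCGCUGAAGGCACGCCGGGCUUGCG-3'

RNA polymerase reads the template 3'→5' and synthesizes mRNA 5'→3' by base-pairing (A→U, T→A, G↔C). The complement of the template is GCGTTCGGGCCGCACGGAAGTCGCTGCAGTTGCGCCATAGTCGTAGTCCCTGTTGACCGACCCGAAGAAGCCCCGACTAAGGCCTTGTTA; antiparallel, so 5'→3' the coding strand is ATTGTTCCGGAATCAGCCCCGAAGAAGCCCAGCCAGTTGTCCCTGATGCTGATACCGCGTTGACGTCGCTGAAGGCACGCCGGGCTTGCG. Replace T with U for the mRNA.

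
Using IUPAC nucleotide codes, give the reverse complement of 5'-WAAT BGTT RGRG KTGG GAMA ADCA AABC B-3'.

5'-VGVTTTGHTTKTCCCAMCYCYAACVATTW-3'

Standard pairs A↔T, G↔C; ambiguity codes pair R↔Y, M↔K, W↔W, B↔V, D↔H. Complement (WTTAVCAAYCYCMACCCTKTTHGTTTVGV), then reverse for 5'→3'.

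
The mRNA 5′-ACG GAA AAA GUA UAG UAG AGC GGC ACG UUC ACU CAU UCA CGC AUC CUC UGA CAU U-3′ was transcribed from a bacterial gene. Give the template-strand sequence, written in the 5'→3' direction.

Replace U with T to get the coding DNA strand: ACGGAAAAAGTATAGTAGAGCGGCACGTTCACTCATTCACGCATCCTCTGACATT. The template strand is its reverse complement (complement TGCCTTTTTCATATCATCTCGCCGTGCAAGTGAGTAAGTGCGTAGGAGACTGTAA, then reverse).

5'-AATGTCAGAGGATGCGTGAATGAGTGAACGTGCCGCTCTACTATACTTTTTCCGT-3'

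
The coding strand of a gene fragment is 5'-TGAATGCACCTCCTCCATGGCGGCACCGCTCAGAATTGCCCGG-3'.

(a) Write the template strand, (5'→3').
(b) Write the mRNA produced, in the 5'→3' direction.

(a) 5′-CCGGGCAATTCTGAGCGGTGCCGCCATGGAGGAGGTGCATTCA-3′
(b) 5'-UGAAUGCACCUCCUCCAUGGCGGCACCGCUCAGAAUUGCCCGG-3'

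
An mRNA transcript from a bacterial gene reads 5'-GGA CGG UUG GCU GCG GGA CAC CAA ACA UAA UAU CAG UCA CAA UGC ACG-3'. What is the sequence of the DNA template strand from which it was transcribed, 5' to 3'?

Replace U with T to get the coding DNA strand: GGACGGTTGGCTGCGGGACACCAAACATAATATCAGTCACAATGCACG. The template strand is its reverse complement (complement CCTGCCAACCGACGCCCTGTGGTTTGTATTATAGTCAGTGTTACGTGC, then reverse).

5′-CGTGCATTGTGACTGATATTATGTTTGGTGTCCCGCAGCCAACCGTCC-3′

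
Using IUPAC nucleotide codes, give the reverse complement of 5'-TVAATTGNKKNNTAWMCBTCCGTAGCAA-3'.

Standard pairs A↔T, G↔C; ambiguity codes pair M↔K, W↔W, B↔V, N↔N. Complement (ABTTAACNMMNNATWKGVAGGCATCGTT), then reverse for 5'→3'.

5'-TTGCTACGGAVGKWTANNMMNCAATTBA-3'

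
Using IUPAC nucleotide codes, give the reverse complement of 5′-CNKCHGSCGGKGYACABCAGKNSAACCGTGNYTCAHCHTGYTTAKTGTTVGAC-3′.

5'-GTCBAACAMTAARCADGDTGARNCACGGTTSNMCTGVTGTRCMCCGSCDGMNG-3'

Standard pairs A↔T, G↔C; ambiguity codes pair Y↔R, K↔M, S↔S, B↔V, H↔D, N↔N. Complement (GNMGDCSGCCMCRTGTVGTCMNSTTGGCACNRAGTDGDACRAATMACAABCTG), then reverse for 5'→3'.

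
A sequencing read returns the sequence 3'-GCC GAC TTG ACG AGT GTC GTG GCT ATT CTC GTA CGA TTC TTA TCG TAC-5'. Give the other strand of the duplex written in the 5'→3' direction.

5′-CGGCTGAACTGCTCACAGCACCGATAAGAGCATGCTAAGAATAGCATG-3′

The strand is given 3'→5', so its complement runs 5'→3' in the same left-to-right order: pair each base A↔T, G↔C.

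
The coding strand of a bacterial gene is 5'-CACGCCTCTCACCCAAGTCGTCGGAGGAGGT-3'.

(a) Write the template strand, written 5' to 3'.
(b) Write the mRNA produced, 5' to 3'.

(a) 5'-ACCTCCTCCGACGACTTGGGTGAGAGGCGTG-3'
(b) 5'-CACGCCUCUCACCCAAGUCGUCGGAGGAGGU-3'

(a) The template strand is the reverse complement of the coding strand: complement GTGCGGAGAGTGGGTTCAGCAGCCTCCTCCA, then reverse.
(b) mRNA matches the coding strand with T→U.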